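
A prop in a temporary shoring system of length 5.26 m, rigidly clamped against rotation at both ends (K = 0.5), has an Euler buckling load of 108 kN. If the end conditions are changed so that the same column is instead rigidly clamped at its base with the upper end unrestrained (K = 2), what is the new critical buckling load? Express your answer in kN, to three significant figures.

P_cr ≈ 6.75 kN

P_cr ∝ 1/K², so P_cr,new = P_cr,old × (K_old/K_new)² = 108 × (0.5/2)²
= 108 × 0.06250 = 6.75 kN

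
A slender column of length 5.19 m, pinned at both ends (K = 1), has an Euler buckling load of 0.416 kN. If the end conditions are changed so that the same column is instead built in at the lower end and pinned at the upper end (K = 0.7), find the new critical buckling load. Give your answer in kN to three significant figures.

P_cr ∝ 1/K², so P_cr,new = P_cr,old × (K_old/K_new)² = 0.416 × (1/0.7)²
= 0.416 × 2.041 = 0.849 kN

P_cr ≈ 0.849 kN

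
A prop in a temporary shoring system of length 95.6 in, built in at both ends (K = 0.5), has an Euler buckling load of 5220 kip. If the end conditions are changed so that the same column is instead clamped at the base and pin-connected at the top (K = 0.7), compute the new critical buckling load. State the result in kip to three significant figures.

P_cr ∝ 1/K², so P_cr,new = P_cr,old × (K_old/K_new)² = 5220 × (0.5/0.7)²
= 5220 × 0.5102 = 2660 kip

P_cr ≈ 2660 kip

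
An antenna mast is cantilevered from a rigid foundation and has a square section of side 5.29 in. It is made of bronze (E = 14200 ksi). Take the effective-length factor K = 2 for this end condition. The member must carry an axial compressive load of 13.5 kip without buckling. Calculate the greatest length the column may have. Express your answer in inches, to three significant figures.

L_max ≈ 412 in

I = a⁴/12 = 5.29⁴/12 = 65.26 in⁴
At the buckling limit P_cr = P = 1.350×10^4 lb
From P_cr = π²EI/(K·L)²:  L = (1/K)·√(π²EI/P_cr) = (1/2)·√(π²×1.42×10^7×65.26/1.350×10^4)
L = 412 in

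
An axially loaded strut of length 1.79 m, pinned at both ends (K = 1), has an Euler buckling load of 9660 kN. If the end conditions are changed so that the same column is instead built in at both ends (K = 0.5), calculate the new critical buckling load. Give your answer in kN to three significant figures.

P_cr ≈ 38600 kN

P_cr ∝ 1/K², so P_cr,new = P_cr,old × (K_old/K_new)² = 9660 × (1/0.5)²
= 9660 × 4.000 = 38600 kN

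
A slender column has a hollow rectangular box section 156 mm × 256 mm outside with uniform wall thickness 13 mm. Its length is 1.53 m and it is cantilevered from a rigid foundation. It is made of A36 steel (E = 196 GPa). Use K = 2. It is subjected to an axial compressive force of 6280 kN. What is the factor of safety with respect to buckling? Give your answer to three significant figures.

Inner dimensions: h_i = 256 − 2×13 = 230.0 mm, b_i = 156 − 2×13 = 130.0 mm
Weak-axis I_min = (h_o·b_o³ − h_i·b_i³)/12 with b_o = 156, b_i = 130.0 mm (shorter outer/inner sides).
I_min = (256×156³ − 230.0×130.0³)/12 = 3.888×10^7 mm⁴
I = 3.888×10^7 mm⁴ = 3.888×10^-5 m⁴
Effective length L_e = K·L = 2 × 1.53 = 3.060 m
P_cr = π²EI / L_e² = π² × 196×10⁹ × 3.888×10^-5 / 3.060² = 8.033×10^6 N
Factor of safety n = P_cr / P = 8032.5 / 6280 = 1.28

n ≈ 1.28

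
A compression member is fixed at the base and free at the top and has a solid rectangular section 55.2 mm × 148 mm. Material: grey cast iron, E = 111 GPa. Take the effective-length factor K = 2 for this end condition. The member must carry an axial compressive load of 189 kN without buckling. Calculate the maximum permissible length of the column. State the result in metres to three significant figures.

Buckling occurs about the weak axis: I_min = h·b³/12 with b = 55.2 mm (the shorter side).
I_min = 148×55.2³/12 = 2.074×10^6 mm⁴
I = 2.074×10^-6 m⁴
At the buckling limit P_cr = P = 1.890×10^5 N
From P_cr = π²EI/(K·L)²:  L = (1/K)·√(π²EI/P_cr) = (1/2)·√(π²×1.11×10^11×2.074×10^-6/1.890×10^5)
L = 1.73 m

L_max ≈ 1.73 m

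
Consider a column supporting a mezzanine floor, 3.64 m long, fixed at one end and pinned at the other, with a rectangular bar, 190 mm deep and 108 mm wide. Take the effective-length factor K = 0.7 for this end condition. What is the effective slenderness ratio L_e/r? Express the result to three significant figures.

For a rectangle r_min = b/√12 = 108/√12 = 31.18 mm
L_e = K·L = 0.7 × 3.64 m = 2.548 m = 2548.0 mm
λ = L_e / r_min = 2548.0 / 31.18 = 81.7

λ ≈ 81.7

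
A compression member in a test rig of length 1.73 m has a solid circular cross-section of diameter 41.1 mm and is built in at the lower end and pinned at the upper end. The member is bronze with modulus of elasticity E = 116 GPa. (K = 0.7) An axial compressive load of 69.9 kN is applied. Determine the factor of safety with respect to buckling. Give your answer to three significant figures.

n ≈ 1.56

I = πd⁴/64 = π×41.1⁴/64 = 1.401×10^5 mm⁴
I = 1.401×10^5 mm⁴ = 1.401×10^-7 m⁴
Effective length L_e = K·L = 0.7 × 1.73 = 1.211 m
P_cr = π²EI / L_e² = π² × 116×10⁹ × 1.401×10^-7 / 1.211² = 1.093×10^5 N
Factor of safety n = P_cr / P = 109.35 / 69.9 = 1.56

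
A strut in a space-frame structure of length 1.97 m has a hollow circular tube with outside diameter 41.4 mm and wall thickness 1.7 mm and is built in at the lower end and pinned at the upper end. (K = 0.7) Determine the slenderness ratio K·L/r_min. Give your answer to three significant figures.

λ ≈ 98.2

Inner diameter d_i = 41.4 − 2×1.7 = 38.00 mm
I = π(d_o⁴ − d_i⁴)/64 = π(41.4⁴ − 38.00⁴)/64 = 4.185×10^4 mm⁴
A = 212.0 mm²;  r_min = √(I/A) = √(4.185×10^4/212.0) = 14.05 mm
L_e = K·L = 0.7 × 1.97 m = 1.379 m = 1379.0 mm
λ = L_e / r_min = 1379.0 / 14.05 = 98.2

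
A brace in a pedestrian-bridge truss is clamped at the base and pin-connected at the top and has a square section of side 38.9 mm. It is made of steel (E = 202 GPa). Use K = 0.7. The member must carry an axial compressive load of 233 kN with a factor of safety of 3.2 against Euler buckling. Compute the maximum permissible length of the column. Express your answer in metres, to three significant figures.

I = a⁴/12 = 38.9⁴/12 = 1.908×10^5 mm⁴
I = 1.908×10^-7 m⁴
Required critical load P_cr = n·P = 3.2 × 233 = 745.6 kN = 7.456×10^5 N
From P_cr = π²EI/(K·L)²:  L = (1/K)·√(π²EI/P_cr) = (1/0.7)·√(π²×2.02×10^11×1.908×10^-7/7.456×10^5)
L = 1.02 m

L_max ≈ 1.02 m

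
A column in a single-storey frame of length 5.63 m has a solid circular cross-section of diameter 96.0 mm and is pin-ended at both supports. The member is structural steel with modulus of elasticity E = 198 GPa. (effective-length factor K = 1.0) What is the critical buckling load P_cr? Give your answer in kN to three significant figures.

P_cr ≈ 257 kN

I = πd⁴/64 = π×96.0⁴/64 = 4.169×10^6 mm⁴
I = 4.169×10^6 mm⁴ = 4.169×10^-6 m⁴
Effective length L_e = K·L = 1 × 5.63 = 5.630 m
P_cr = π²EI / L_e² = π² × 198×10⁹ × 4.169×10^-6 / 5.630² = 2.570×10^5 N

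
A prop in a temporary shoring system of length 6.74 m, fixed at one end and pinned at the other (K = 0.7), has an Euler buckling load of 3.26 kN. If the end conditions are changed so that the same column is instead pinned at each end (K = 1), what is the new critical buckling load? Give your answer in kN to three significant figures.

P_cr ∝ 1/K², so P_cr,new = P_cr,old × (K_old/K_new)² = 3.26 × (0.7/1)²
= 3.26 × 0.4900 = 1.60 kN

P_cr ≈ 1.60 kN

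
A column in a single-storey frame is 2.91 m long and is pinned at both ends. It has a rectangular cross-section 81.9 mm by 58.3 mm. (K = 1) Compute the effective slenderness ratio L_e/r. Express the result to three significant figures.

λ ≈ 173

Buckling occurs about the weak axis: I_min = h·b³/12 with b = 58.3 mm (the shorter side).
I_min = 81.9×58.3³/12 = 1.352×10^6 mm⁴
A = 4.775×10^3 mm²;  r_min = √(I/A) = √(1.352×10^6/4.775×10^3) = 16.83 mm
L_e = K·L = 1 × 2.91 m = 2.910 m = 2910.0 mm
λ = L_e / r_min = 2910.0 / 16.83 = 173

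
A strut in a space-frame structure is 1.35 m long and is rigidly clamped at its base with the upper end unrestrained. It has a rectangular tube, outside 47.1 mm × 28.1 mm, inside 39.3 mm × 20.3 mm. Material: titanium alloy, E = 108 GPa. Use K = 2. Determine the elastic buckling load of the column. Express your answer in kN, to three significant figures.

Weak-axis I_min = (h_o·b_o³ − h_i·b_i³)/12 with b_o = 28.1, b_i = 20.30 mm (shorter outer/inner sides).
I_min = (47.1×28.1³ − 39.30×20.30³)/12 = 5.969×10^4 mm⁴
I = 5.969×10^4 mm⁴ = 5.969×10^-8 m⁴
Effective length L_e = K·L = 2 × 1.35 = 2.700 m
P_cr = π²EI / L_e² = π² × 108×10⁹ × 5.969×10^-8 / 2.700² = 8.728×10^3 N

P_cr ≈ 8.73 kN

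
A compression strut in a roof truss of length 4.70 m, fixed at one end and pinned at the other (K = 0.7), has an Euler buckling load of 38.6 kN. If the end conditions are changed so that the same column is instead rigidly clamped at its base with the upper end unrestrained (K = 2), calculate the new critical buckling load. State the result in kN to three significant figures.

P_cr ≈ 4.73 kN

P_cr ∝ 1/K², so P_cr,new = P_cr,old × (K_old/K_new)² = 38.6 × (0.7/2)²
= 38.6 × 0.1225 = 4.73 kN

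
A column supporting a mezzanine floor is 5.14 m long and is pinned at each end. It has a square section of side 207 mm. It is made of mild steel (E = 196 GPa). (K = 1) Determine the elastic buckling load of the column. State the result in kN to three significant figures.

P_cr ≈ 11200 kN

I = a⁴/12 = 207⁴/12 = 1.530×10^8 mm⁴
I = 1.530×10^8 mm⁴ = 1.530×10^-4 m⁴
Effective length L_e = K·L = 1 × 5.14 = 5.140 m
P_cr = π²EI / L_e² = π² × 196×10⁹ × 1.530×10^-4 / 5.140² = 1.120×10^7 N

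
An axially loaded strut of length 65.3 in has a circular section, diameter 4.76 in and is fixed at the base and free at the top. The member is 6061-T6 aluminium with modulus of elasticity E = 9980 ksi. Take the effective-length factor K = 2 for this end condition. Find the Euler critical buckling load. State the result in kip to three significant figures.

P_cr ≈ 146 kip

I = πd⁴/64 = π×4.76⁴/64 = 25.20 in⁴
Effective length L_e = K·L = 2 × 65.3 = 130.6 in
P_cr = π²EI / L_e² = π² × 9980×10³ × 25.20 / 130.6² = 1.455×10^5 lb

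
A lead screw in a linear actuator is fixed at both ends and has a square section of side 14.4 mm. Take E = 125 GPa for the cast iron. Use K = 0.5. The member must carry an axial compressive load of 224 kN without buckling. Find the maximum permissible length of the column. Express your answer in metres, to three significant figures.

I = a⁴/12 = 14.4⁴/12 = 3.583×10^3 mm⁴
I = 3.583×10^-9 m⁴
At the buckling limit P_cr = P = 2.240×10^5 N
From P_cr = π²EI/(K·L)²:  L = (1/K)·√(π²EI/P_cr) = (1/0.5)·√(π²×1.25×10^11×3.583×10^-9/2.240×10^5)
L = 0.281 m

L_max ≈ 0.281 m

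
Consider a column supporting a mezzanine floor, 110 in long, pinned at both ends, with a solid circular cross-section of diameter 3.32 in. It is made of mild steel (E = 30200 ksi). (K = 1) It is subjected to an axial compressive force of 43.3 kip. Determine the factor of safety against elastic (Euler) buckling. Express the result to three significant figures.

I = πd⁴/64 = π×3.32⁴/64 = 5.964 in⁴
Effective length L_e = K·L = 1 × 110 = 110.0 in
P_cr = π²EI / L_e² = π² × 30200×10³ × 5.964 / 110.0² = 1.469×10^5 lb
Factor of safety n = P_cr / P = 146.91 / 43.3 = 3.39

n ≈ 3.39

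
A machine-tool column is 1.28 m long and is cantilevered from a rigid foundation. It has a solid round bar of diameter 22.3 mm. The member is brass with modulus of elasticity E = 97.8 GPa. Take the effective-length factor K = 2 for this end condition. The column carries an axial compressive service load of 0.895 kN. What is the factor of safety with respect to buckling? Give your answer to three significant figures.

n ≈ 2.00

I = πd⁴/64 = π×22.3⁴/64 = 1.214×10^4 mm⁴
I = 1.214×10^4 mm⁴ = 1.214×10^-8 m⁴
Effective length L_e = K·L = 2 × 1.28 = 2.560 m
P_cr = π²EI / L_e² = π² × 97.8×10⁹ × 1.214×10^-8 / 2.560² = 1.788×10^3 N
Factor of safety n = P_cr / P = 1.7879 / 0.895 = 2.00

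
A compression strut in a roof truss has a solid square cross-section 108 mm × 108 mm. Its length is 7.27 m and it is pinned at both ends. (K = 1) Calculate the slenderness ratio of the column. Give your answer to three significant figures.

λ ≈ 233

For a square r = a/√12 = 108/√12 = 31.18 mm
L_e = K·L = 1 × 7.27 m = 7.270 m = 7270.0 mm
λ = L_e / r_min = 7270.0 / 31.18 = 233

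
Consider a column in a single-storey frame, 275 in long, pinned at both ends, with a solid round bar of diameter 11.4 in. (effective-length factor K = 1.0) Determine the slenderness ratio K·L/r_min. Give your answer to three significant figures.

I = πd⁴/64 = π×11.4⁴/64 = 829.1 in⁴
A = 102.1 in²;  r_min = √(I/A) = √(829.1/102.1) = 2.850 in
L_e = K·L = 1 × 275 = 275.0 in
λ = L_e / r_min = 275.00 / 2.850 = 96.5

λ ≈ 96.5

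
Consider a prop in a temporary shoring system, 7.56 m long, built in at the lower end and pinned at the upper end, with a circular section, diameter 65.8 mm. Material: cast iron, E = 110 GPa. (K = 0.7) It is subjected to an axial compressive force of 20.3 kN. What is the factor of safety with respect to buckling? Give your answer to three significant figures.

n ≈ 1.76

I = πd⁴/64 = π×65.8⁴/64 = 9.202×10^5 mm⁴
I = 9.202×10^5 mm⁴ = 9.202×10^-7 m⁴
Effective length L_e = K·L = 0.7 × 7.56 = 5.292 m
P_cr = π²EI / L_e² = π² × 110×10⁹ × 9.202×10^-7 / 5.292² = 3.567×10^4 N
Factor of safety n = P_cr / P = 35.672 / 20.3 = 1.76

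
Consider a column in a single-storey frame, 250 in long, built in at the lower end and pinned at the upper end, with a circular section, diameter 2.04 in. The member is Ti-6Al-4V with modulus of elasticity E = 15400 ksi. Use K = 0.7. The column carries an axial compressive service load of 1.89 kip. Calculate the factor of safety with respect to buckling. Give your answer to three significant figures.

n ≈ 2.23

I = πd⁴/64 = π×2.04⁴/64 = 0.8501 in⁴
Effective length L_e = K·L = 0.7 × 250 = 175.0 in
P_cr = π²EI / L_e² = π² × 15400×10³ × 0.8501 / 175.0² = 4.219×10^3 lb
Factor of safety n = P_cr / P = 4.2192 / 1.89 = 2.23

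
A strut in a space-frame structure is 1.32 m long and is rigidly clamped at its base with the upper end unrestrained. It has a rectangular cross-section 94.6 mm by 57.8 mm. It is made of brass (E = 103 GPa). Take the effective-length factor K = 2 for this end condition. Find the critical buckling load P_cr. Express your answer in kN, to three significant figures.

Buckling occurs about the weak axis: I_min = h·b³/12 with b = 57.8 mm (the shorter side).
I_min = 94.6×57.8³/12 = 1.522×10^6 mm⁴
I = 1.522×10^6 mm⁴ = 1.522×10^-6 m⁴
Effective length L_e = K·L = 2 × 1.32 = 2.640 m
P_cr = π²EI / L_e² = π² × 103×10⁹ × 1.522×10^-6 / 2.640² = 2.220×10^5 N

P_cr ≈ 222 kN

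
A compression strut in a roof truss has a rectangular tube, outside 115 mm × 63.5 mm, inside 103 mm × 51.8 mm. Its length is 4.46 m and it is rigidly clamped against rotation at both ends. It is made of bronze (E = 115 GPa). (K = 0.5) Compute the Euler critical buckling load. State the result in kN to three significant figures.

Weak-axis I_min = (h_o·b_o³ − h_i·b_i³)/12 with b_o = 63.5, b_i = 51.80 mm (shorter outer/inner sides).
I_min = (115×63.5³ − 103.0×51.80³)/12 = 1.261×10^6 mm⁴
I = 1.261×10^6 mm⁴ = 1.261×10^-6 m⁴
Effective length L_e = K·L = 0.5 × 4.46 = 2.230 m
P_cr = π²EI / L_e² = π² × 115×10⁹ × 1.261×10^-6 / 2.230² = 2.878×10^5 N

P_cr ≈ 288 kN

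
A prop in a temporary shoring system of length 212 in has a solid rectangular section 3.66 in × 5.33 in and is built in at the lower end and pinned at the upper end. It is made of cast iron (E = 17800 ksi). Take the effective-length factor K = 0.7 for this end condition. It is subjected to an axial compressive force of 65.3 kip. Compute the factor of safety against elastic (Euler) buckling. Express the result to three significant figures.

Buckling occurs about the weak axis: I_min = h·b³/12 with b = 3.66 in (the shorter side).
I_min = 5.33×3.66³/12 = 21.78 in⁴
Effective length L_e = K·L = 0.7 × 212 = 148.4 in
P_cr = π²EI / L_e² = π² × 17800×10³ × 21.78 / 148.4² = 1.737×10^5 lb
Factor of safety n = P_cr / P = 173.72 / 65.3 = 2.66

n ≈ 2.66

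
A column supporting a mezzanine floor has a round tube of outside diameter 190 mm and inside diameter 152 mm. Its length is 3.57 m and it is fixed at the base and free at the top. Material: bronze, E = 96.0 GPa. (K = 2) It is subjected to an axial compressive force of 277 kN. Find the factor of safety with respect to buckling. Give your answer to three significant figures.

n ≈ 2.53

d_o = 190 mm, d_i = 152 mm
I = π(d_o⁴ − d_i⁴)/64 = π(190⁴ − 152.0⁴)/64 = 3.777×10^7 mm⁴
I = 3.777×10^7 mm⁴ = 3.777×10^-5 m⁴
Effective length L_e = K·L = 2 × 3.57 = 7.140 m
P_cr = π²EI / L_e² = π² × 96.0×10⁹ × 3.777×10^-5 / 7.140² = 7.019×10^5 N
Factor of safety n = P_cr / P = 701.95 / 277 = 2.53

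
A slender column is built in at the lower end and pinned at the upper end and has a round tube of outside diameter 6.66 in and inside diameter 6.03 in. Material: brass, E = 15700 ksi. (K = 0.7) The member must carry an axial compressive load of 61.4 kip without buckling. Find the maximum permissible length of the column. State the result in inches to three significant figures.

L_max ≈ 404 in

d_o = 6.66 in, d_i = 6.03 in
I = π(d_o⁴ − d_i⁴)/64 = π(6.66⁴ − 6.030⁴)/64 = 31.68 in⁴
At the buckling limit P_cr = P = 6.140×10^4 lb
From P_cr = π²EI/(K·L)²:  L = (1/K)·√(π²EI/P_cr) = (1/0.7)·√(π²×1.57×10^7×31.68/6.140×10^4)
L = 404 in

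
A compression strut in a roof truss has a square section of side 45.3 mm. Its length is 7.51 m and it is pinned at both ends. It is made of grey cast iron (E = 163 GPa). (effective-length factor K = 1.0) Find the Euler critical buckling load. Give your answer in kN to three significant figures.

I = a⁴/12 = 45.3⁴/12 = 3.509×10^5 mm⁴
I = 3.509×10^5 mm⁴ = 3.509×10^-7 m⁴
Effective length L_e = K·L = 1 × 7.51 = 7.510 m
P_cr = π²EI / L_e² = π² × 163×10⁹ × 3.509×10^-7 / 7.510² = 1.001×10^4 N

P_cr ≈ 10.0 kN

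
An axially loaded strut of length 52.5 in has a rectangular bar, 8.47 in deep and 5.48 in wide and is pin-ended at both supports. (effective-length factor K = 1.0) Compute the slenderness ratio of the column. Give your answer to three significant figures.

λ ≈ 33.2

For a rectangle r_min = b/√12 = 5.48/√12 = 1.582 in
L_e = K·L = 1 × 52.5 = 52.50 in
λ = L_e / r_min = 52.500 / 1.582 = 33.2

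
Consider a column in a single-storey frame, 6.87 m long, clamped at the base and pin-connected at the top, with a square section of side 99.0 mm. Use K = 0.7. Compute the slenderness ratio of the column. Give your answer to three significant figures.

For a square r = a/√12 = 99.0/√12 = 28.58 mm
L_e = K·L = 0.7 × 6.87 m = 4.809 m = 4809.0 mm
λ = L_e / r_min = 4809.0 / 28.58 = 168

λ ≈ 168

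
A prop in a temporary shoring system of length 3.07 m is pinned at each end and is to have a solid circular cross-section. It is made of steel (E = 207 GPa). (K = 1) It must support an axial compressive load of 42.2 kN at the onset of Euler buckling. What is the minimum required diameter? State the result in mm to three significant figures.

L_e = K·L = 1 × 3.07 = 3.070 m
Required I = P_cr·L_e²/(π²E) = 4.220×10^4 × 3.070² / (π² × 2.07×10^11) = 1.947×10^-7 m⁴
I_req = 1.947×10^5 mm⁴
Solid circle: I = πd⁴/64  ⇒  d = (64I/π)^(1/4) = (64×1.947×10^5/π)^(1/4) = 44.6 mm

d ≈ 44.6 mm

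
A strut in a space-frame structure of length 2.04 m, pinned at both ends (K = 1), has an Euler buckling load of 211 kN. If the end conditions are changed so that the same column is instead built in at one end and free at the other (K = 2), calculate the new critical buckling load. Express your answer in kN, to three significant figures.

P_cr ∝ 1/K², so P_cr,new = P_cr,old × (K_old/K_new)² = 211 × (1/2)²
= 211 × 0.2500 = 52.8 kN

P_cr ≈ 52.8 kN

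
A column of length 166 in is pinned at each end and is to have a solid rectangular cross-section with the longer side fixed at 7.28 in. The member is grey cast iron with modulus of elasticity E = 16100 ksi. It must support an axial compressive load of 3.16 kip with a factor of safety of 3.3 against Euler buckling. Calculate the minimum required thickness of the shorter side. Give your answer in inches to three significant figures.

Required P_cr = n·P = 3.3 × 3.16 = 10.43 kip
L_e = K·L = 1 × 166 = 166.0 in
Required I = P_cr·L_e²/(π²E) = 1.043×10^4 × 166.0² / (π² × 1.61×10^7) = 1.808 in⁴
Rectangle, weak axis: I_min = h·b³/12 with h = 7.28 in fixed  ⇒  b = (12I/h)^(1/3) = 1.44 in

b ≈ 1.44 in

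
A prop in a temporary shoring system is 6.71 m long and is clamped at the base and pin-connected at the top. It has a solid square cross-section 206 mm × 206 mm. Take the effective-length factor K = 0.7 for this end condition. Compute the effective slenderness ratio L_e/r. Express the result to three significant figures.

I = a⁴/12 = 206⁴/12 = 1.501×10^8 mm⁴
A = 4.244×10^4 mm²;  r_min = √(I/A) = √(1.501×10^8/4.244×10^4) = 59.47 mm
L_e = K·L = 0.7 × 6.71 m = 4.697 m = 4697.0 mm
λ = L_e / r_min = 4697.0 / 59.47 = 79.0

λ ≈ 79.0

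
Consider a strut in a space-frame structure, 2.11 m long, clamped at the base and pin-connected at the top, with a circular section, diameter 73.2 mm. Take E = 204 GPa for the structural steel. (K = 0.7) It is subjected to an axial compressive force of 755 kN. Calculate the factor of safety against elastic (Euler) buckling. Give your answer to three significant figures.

n ≈ 1.72

I = πd⁴/64 = π×73.2⁴/64 = 1.409×10^6 mm⁴
I = 1.409×10^6 mm⁴ = 1.409×10^-6 m⁴
Effective length L_e = K·L = 0.7 × 2.11 = 1.477 m
P_cr = π²EI / L_e² = π² × 204×10⁹ × 1.409×10^-6 / 1.477² = 1.301×10^6 N
Factor of safety n = P_cr / P = 1300.7 / 755 = 1.72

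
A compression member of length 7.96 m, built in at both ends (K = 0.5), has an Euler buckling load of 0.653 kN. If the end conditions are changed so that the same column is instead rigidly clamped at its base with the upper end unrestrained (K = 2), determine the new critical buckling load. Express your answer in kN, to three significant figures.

P_cr ≈ 0.0408 kN

P_cr ∝ 1/K², so P_cr,new = P_cr,old × (K_old/K_new)² = 0.653 × (0.5/2)²
= 0.653 × 0.06250 = 0.0408 kN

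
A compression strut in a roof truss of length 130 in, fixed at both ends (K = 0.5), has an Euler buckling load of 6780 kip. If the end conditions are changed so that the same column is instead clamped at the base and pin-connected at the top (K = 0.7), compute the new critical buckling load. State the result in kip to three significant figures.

P_cr ≈ 3460 kip

P_cr ∝ 1/K², so P_cr,new = P_cr,old × (K_old/K_new)² = 6780 × (0.5/0.7)²
= 6780 × 0.5102 = 3460 kip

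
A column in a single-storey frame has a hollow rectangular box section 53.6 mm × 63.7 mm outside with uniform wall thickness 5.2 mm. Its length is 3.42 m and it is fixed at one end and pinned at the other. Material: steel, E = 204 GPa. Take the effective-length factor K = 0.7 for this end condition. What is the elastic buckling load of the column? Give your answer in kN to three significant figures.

Inner dimensions: h_i = 63.7 − 2×5.2 = 53.30 mm, b_i = 53.6 − 2×5.2 = 43.20 mm
Weak-axis I_min = (h_o·b_o³ − h_i·b_i³)/12 with b_o = 53.6, b_i = 43.20 mm (shorter outer/inner sides).
I_min = (63.7×53.6³ − 53.30×43.20³)/12 = 4.593×10^5 mm⁴
I = 4.593×10^5 mm⁴ = 4.593×10^-7 m⁴
Effective length L_e = K·L = 0.7 × 3.42 = 2.394 m
P_cr = π²EI / L_e² = π² × 204×10⁹ × 4.593×10^-7 / 2.394² = 1.614×10^5 N

P_cr ≈ 161 kN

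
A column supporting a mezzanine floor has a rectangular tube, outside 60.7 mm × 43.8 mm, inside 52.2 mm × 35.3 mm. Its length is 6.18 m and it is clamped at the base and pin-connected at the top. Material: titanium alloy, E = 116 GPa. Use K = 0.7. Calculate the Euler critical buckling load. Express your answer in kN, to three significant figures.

P_cr ≈ 14.3 kN

Weak-axis I_min = (h_o·b_o³ − h_i·b_i³)/12 with b_o = 43.8, b_i = 35.30 mm (shorter outer/inner sides).
I_min = (60.7×43.8³ − 52.20×35.30³)/12 = 2.337×10^5 mm⁴
I = 2.337×10^5 mm⁴ = 2.337×10^-7 m⁴
Effective length L_e = K·L = 0.7 × 6.18 = 4.326 m
P_cr = π²EI / L_e² = π² × 116×10⁹ × 2.337×10^-7 / 4.326² = 1.430×10^4 N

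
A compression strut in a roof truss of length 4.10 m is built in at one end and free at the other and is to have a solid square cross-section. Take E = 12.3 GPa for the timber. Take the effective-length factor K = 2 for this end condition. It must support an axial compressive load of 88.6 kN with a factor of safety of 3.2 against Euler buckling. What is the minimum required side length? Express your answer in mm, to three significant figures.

Required P_cr = n·P = 3.2 × 88.6 = 283.5 kN
L_e = K·L = 2 × 4.10 = 8.200 m
Required I = P_cr·L_e²/(π²E) = 2.835×10^5 × 8.200² / (π² × 1.23×10^10) = 1.570×10^-4 m⁴
I_req = 1.570×10^8 mm⁴
Solid square: I = a⁴/12  ⇒  a = (12I)^(1/4) = (12×1.570×10^8)^(1/4) = 208 mm

a ≈ 208 mm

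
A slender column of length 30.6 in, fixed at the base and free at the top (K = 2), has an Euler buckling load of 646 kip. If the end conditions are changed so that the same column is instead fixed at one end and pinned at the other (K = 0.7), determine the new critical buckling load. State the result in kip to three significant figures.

P_cr ∝ 1/K², so P_cr,new = P_cr,old × (K_old/K_new)² = 646 × (2/0.7)²
= 646 × 8.163 = 5270 kip

P_cr ≈ 5270 kip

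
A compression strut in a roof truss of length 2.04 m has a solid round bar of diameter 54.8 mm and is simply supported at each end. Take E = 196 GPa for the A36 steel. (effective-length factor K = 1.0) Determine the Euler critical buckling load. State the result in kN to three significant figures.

P_cr ≈ 206 kN

I = πd⁴/64 = π×54.8⁴/64 = 4.427×10^5 mm⁴
I = 4.427×10^5 mm⁴ = 4.427×10^-7 m⁴
Effective length L_e = K·L = 1 × 2.04 = 2.040 m
P_cr = π²EI / L_e² = π² × 196×10⁹ × 4.427×10^-7 / 2.040² = 2.058×10^5 N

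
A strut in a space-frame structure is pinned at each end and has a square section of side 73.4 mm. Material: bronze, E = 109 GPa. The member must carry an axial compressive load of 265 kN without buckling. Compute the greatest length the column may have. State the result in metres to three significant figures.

L_max ≈ 3.13 m

I = a⁴/12 = 73.4⁴/12 = 2.419×10^6 mm⁴
I = 2.419×10^-6 m⁴
At the buckling limit P_cr = P = 2.650×10^5 N
From P_cr = π²EI/(K·L)²:  L = (1/K)·√(π²EI/P_cr) = (1/1)·√(π²×1.09×10^11×2.419×10^-6/2.650×10^5)
L = 3.13 m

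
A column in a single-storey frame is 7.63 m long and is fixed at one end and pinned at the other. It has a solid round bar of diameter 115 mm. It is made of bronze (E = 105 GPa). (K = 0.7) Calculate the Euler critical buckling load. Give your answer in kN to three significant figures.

I = πd⁴/64 = π×115⁴/64 = 8.585×10^6 mm⁴
I = 8.585×10^6 mm⁴ = 8.585×10^-6 m⁴
Effective length L_e = K·L = 0.7 × 7.63 = 5.341 m
P_cr = π²EI / L_e² = π² × 105×10⁹ × 8.585×10^-6 / 5.341² = 3.119×10^5 N

P_cr ≈ 312 kN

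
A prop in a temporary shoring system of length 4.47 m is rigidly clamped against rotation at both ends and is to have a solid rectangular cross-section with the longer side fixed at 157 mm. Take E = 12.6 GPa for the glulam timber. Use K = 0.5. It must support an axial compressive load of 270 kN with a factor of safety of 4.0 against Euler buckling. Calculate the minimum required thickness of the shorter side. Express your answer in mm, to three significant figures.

b ≈ 149 mm

Required P_cr = n·P = 4.0 × 270 = 1080 kN
L_e = K·L = 0.5 × 4.47 = 2.235 m
Required I = P_cr·L_e²/(π²E) = 1.080×10^6 × 2.235² / (π² × 1.26×10^10) = 4.338×10^-5 m⁴
I_req = 4.338×10^7 mm⁴
Rectangle, weak axis: I_min = h·b³/12 with h = 157 mm fixed  ⇒  b = (12I/h)^(1/3) = 149 mm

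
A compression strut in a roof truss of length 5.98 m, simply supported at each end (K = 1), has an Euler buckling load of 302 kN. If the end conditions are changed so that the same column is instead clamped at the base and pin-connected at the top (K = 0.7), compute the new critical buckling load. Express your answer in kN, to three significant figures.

P_cr ∝ 1/K², so P_cr,new = P_cr,old × (K_old/K_new)² = 302 × (1/0.7)²
= 302 × 2.041 = 616 kN

P_cr ≈ 616 kN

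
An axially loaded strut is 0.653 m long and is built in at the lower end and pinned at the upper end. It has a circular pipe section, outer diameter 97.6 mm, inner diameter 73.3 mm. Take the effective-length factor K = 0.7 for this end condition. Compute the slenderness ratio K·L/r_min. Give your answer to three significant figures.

λ ≈ 15.0

d_o = 97.6 mm, d_i = 73.3 mm
I = π(d_o⁴ − d_i⁴)/64 = π(97.6⁴ − 73.30⁴)/64 = 3.037×10^6 mm⁴
A = 3.262×10^3 mm²;  r_min = √(I/A) = √(3.037×10^6/3.262×10^3) = 30.52 mm
L_e = K·L = 0.7 × 0.653 m = 0.4571 m = 457.10 mm
λ = L_e / r_min = 457.10 / 30.52 = 15.0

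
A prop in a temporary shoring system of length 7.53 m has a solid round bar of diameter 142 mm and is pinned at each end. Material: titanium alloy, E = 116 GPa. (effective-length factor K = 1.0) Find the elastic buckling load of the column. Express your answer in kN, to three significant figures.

I = πd⁴/64 = π×142⁴/64 = 1.996×10^7 mm⁴
I = 1.996×10^7 mm⁴ = 1.996×10^-5 m⁴
Effective length L_e = K·L = 1 × 7.53 = 7.530 m
P_cr = π²EI / L_e² = π² × 116×10⁹ × 1.996×10^-5 / 7.530² = 4.030×10^5 N

P_cr ≈ 403 kN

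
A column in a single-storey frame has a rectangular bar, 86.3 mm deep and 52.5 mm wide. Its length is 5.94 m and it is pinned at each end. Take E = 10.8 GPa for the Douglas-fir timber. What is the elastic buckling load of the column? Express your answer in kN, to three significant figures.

Buckling occurs about the weak axis: I_min = h·b³/12 with b = 52.5 mm (the shorter side).
I_min = 86.3×52.5³/12 = 1.041×10^6 mm⁴
I = 1.041×10^6 mm⁴ = 1.041×10^-6 m⁴
Effective length L_e = K·L = 1 × 5.94 = 5.940 m
P_cr = π²EI / L_e² = π² × 10.8×10⁹ × 1.041×10^-6 / 5.940² = 3.144×10^3 N

P_cr ≈ 3.14 kN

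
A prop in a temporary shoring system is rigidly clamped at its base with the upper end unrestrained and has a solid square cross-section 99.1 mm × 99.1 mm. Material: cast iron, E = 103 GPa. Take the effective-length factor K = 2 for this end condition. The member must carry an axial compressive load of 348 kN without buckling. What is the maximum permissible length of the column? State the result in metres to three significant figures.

I = a⁴/12 = 99.1⁴/12 = 8.037×10^6 mm⁴
I = 8.037×10^-6 m⁴
At the buckling limit P_cr = P = 3.480×10^5 N
From P_cr = π²EI/(K·L)²:  L = (1/K)·√(π²EI/P_cr) = (1/2)·√(π²×1.03×10^11×8.037×10^-6/3.480×10^5)
L = 2.42 m

L_max ≈ 2.42 m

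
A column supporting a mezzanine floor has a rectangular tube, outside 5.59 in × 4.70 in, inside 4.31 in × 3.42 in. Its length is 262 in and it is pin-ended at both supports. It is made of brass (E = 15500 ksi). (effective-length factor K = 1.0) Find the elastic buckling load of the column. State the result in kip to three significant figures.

Weak-axis I_min = (h_o·b_o³ − h_i·b_i³)/12 with b_o = 4.70, b_i = 3.420 in (shorter outer/inner sides).
I_min = (5.59×4.70³ − 4.310×3.420³)/12 = 34.00 in⁴
Effective length L_e = K·L = 1 × 262 = 262.0 in
P_cr = π²EI / L_e² = π² × 15500×10³ × 34.00 / 262.0² = 7.577×10^4 lb

P_cr ≈ 75.8 kip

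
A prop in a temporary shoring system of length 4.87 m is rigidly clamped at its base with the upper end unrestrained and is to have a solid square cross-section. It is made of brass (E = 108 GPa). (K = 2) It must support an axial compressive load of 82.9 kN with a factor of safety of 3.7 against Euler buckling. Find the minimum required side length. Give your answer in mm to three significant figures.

Required P_cr = n·P = 3.7 × 82.9 = 306.7 kN
L_e = K·L = 2 × 4.87 = 9.740 m
Required I = P_cr·L_e²/(π²E) = 3.067×10^5 × 9.740² / (π² × 1.08×10^11) = 2.730×10^-5 m⁴
I_req = 2.730×10^7 mm⁴
Solid square: I = a⁴/12  ⇒  a = (12I)^(1/4) = (12×2.730×10^7)^(1/4) = 135 mm

a ≈ 135 mm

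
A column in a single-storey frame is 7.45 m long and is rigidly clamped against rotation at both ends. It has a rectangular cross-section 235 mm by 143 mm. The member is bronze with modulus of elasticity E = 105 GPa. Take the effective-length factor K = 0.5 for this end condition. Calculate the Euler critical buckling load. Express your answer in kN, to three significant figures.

Buckling occurs about the weak axis: I_min = h·b³/12 with b = 143 mm (the shorter side).
I_min = 235×143³/12 = 5.727×10^7 mm⁴
I = 5.727×10^7 mm⁴ = 5.727×10^-5 m⁴
Effective length L_e = K·L = 0.5 × 7.45 = 3.725 m
P_cr = π²EI / L_e² = π² × 105×10⁹ × 5.727×10^-5 / 3.725² = 4.277×10^6 N

P_cr ≈ 4280 kN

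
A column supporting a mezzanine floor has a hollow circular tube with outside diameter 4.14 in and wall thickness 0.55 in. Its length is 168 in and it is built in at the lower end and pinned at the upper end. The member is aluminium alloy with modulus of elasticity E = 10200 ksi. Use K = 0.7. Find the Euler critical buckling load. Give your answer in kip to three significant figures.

P_cr ≈ 74.5 kip

Inner diameter d_i = 4.14 − 2×0.55 = 3.040 in
I = π(d_o⁴ − d_i⁴)/64 = π(4.14⁴ − 3.040⁴)/64 = 10.23 in⁴
Effective length L_e = K·L = 0.7 × 168 = 117.6 in
P_cr = π²EI / L_e² = π² × 10200×10³ × 10.23 / 117.6² = 7.445×10^4 lb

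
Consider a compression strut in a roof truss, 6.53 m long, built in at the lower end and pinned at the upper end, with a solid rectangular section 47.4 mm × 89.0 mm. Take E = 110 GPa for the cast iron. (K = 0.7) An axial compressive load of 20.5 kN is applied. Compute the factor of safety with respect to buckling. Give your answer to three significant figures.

n ≈ 2.00

Buckling occurs about the weak axis: I_min = h·b³/12 with b = 47.4 mm (the shorter side).
I_min = 89.0×47.4³/12 = 7.898×10^5 mm⁴
I = 7.898×10^5 mm⁴ = 7.898×10^-7 m⁴
Effective length L_e = K·L = 0.7 × 6.53 = 4.571 m
P_cr = π²EI / L_e² = π² × 110×10⁹ × 7.898×10^-7 / 4.571² = 4.104×10^4 N
Factor of safety n = P_cr / P = 41.041 / 20.5 = 2.00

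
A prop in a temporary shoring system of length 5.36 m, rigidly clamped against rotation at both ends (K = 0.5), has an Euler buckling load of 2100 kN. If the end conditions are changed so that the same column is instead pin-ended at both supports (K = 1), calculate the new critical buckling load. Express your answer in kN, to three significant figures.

P_cr ≈ 525 kN

P_cr ∝ 1/K², so P_cr,new = P_cr,old × (K_old/K_new)² = 2100 × (0.5/1)²
= 2100 × 0.2500 = 525 kN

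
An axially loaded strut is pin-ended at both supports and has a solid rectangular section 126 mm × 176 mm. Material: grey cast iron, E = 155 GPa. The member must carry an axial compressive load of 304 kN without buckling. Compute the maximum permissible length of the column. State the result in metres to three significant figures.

Buckling occurs about the weak axis: I_min = h·b³/12 with b = 126 mm (the shorter side).
I_min = 176×126³/12 = 2.934×10^7 mm⁴
I = 2.934×10^-5 m⁴
At the buckling limit P_cr = P = 3.040×10^5 N
From P_cr = π²EI/(K·L)²:  L = (1/K)·√(π²EI/P_cr) = (1/1)·√(π²×1.55×10^11×2.934×10^-5/3.040×10^5)
L = 12.2 m

L_max ≈ 12.2 m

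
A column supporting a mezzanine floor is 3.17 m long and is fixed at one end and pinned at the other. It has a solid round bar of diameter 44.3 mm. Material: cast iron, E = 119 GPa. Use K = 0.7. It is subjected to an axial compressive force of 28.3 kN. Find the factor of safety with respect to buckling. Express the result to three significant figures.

I = πd⁴/64 = π×44.3⁴/64 = 1.891×10^5 mm⁴
I = 1.891×10^5 mm⁴ = 1.891×10^-7 m⁴
Effective length L_e = K·L = 0.7 × 3.17 = 2.219 m
P_cr = π²EI / L_e² = π² × 119×10⁹ × 1.891×10^-7 / 2.219² = 4.509×10^4 N
Factor of safety n = P_cr / P = 45.094 / 28.3 = 1.59

n ≈ 1.59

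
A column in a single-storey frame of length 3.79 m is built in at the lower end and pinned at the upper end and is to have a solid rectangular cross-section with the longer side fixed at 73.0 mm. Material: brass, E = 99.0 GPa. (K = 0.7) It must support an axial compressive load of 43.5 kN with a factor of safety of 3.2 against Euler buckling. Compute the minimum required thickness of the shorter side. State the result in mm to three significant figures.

b ≈ 54.8 mm

Required P_cr = n·P = 3.2 × 43.5 = 139.2 kN
L_e = K·L = 0.7 × 3.79 = 2.653 m
Required I = P_cr·L_e²/(π²E) = 1.392×10^5 × 2.653² / (π² × 9.90×10^10) = 1.003×10^-6 m⁴
I_req = 1.003×10^6 mm⁴
Rectangle, weak axis: I_min = h·b³/12 with h = 73.0 mm fixed  ⇒  b = (12I/h)^(1/3) = 54.8 mm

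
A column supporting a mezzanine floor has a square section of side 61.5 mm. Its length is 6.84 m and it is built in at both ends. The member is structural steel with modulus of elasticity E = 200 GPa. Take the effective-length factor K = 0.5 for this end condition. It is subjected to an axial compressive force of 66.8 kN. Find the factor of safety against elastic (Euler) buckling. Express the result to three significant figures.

n ≈ 3.01

I = a⁴/12 = 61.5⁴/12 = 1.192×10^6 mm⁴
I = 1.192×10^6 mm⁴ = 1.192×10^-6 m⁴
Effective length L_e = K·L = 0.5 × 6.84 = 3.420 m
P_cr = π²EI / L_e² = π² × 200×10⁹ × 1.192×10^-6 / 3.420² = 2.012×10^5 N
Factor of safety n = P_cr / P = 201.19 / 66.8 = 3.01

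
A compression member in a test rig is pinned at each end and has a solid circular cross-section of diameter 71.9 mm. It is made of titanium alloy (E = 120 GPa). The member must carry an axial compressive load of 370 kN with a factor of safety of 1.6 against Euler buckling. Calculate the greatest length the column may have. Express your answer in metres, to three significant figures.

I = πd⁴/64 = π×71.9⁴/64 = 1.312×10^6 mm⁴
I = 1.312×10^-6 m⁴
Required critical load P_cr = n·P = 1.6 × 370 = 592.0 kN = 5.920×10^5 N
From P_cr = π²EI/(K·L)²:  L = (1/K)·√(π²EI/P_cr) = (1/1)·√(π²×1.20×10^11×1.312×10^-6/5.920×10^5)
L = 1.62 m

L_max ≈ 1.62 m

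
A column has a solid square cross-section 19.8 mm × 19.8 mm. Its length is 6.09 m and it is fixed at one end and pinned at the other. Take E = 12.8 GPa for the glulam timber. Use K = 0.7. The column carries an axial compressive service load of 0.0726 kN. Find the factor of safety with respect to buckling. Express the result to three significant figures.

n ≈ 1.23

I = a⁴/12 = 19.8⁴/12 = 1.281×10^4 mm⁴
I = 1.281×10^4 mm⁴ = 1.281×10^-8 m⁴
Effective length L_e = K·L = 0.7 × 6.09 = 4.263 m
P_cr = π²EI / L_e² = π² × 12.8×10⁹ × 1.281×10^-8 / 4.263² = 89.03 N
Factor of safety n = P_cr / P = 0.089035 / 0.0726 = 1.23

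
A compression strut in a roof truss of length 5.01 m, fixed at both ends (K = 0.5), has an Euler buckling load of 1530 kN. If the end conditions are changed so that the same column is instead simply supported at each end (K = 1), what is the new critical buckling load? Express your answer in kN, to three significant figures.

P_cr ≈ 382 kN

P_cr ∝ 1/K², so P_cr,new = P_cr,old × (K_old/K_new)² = 1530 × (0.5/1)²
= 1530 × 0.2500 = 382 kN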